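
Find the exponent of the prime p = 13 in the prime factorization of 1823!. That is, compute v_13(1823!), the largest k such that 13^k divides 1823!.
v_13(1823!) = 150

Legendre's formula: v_p(n!) = Σ_{k ≥ 1} ⌊n / p^k⌋. For p = 13, n = 1823, the terms are:
  ⌊1823/13^1⌋ = ⌊1823/13⌋ = 140
  ⌊1823/13^2⌋ = ⌊1823/169⌋ = 10
(the next term ⌊1823/13^3⌋ = 0, terminating the sum). Summing: v_13(1823!) = 140 + 10 = 150.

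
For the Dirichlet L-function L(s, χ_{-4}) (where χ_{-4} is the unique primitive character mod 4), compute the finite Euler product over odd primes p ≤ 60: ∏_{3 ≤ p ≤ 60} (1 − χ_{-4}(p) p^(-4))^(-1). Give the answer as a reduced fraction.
∏ = 183445748413257490575399266073534557279290897400455519407927913/185496494900685179853577258476392044643206802826790649934643200

The odd primes p ≤ 60 are [3, 5, 7, 11, 13, 17, 19, 23, 29, 31, 37, 41, 43, 47, 53, 59]. For each, χ(p) = 1 if p ≡ 1 mod 4, χ(p) = −1 if p ≡ 3 mod 4. Taking (1 − χ(p)/p^4)^(-1) = p^4/(p^4 − χ(p)): (1 − (-1)/3^4)^(-1) · (1 − (1)/5^4)^(-1) · (1 − (-1)/7^4)^(-1) · (1 − (-1)/11^4)^(-1) · (1 − (1)/13^4)^(-1) · (1 − (1)/17^4)^(-1) · (1 − (-1)/19^4)^(-1) · (1 − (-1)/23^4)^(-1) · (1 − (1)/29^4)^(-1) · (1 − (-1)/31^4)^(-1) · (1 − (1)/37^4)^(-1) · (1 − (1)/41^4)^(-1) · (1 − (-1)/43^4)^(-1) · (1 − (-1)/47^4)^(-1) · (1 − (1)/53^4)^(-1) · (1 − (-1)/59^4)^(-1) = 183445748413257490575399266073534557279290897400455519407927913/185496494900685179853577258476392044643206802826790649934643200.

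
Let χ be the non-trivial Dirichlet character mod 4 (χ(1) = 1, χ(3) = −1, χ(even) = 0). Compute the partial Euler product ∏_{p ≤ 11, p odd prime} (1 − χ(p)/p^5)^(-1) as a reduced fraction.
∏ = 5662435865625/5684292116992

The odd primes p ≤ 11 are [3, 5, 7, 11]. For each, χ(p) = 1 if p ≡ 1 mod 4, χ(p) = −1 if p ≡ 3 mod 4. Taking (1 − χ(p)/p^5)^(-1) = p^5/(p^5 − χ(p)): (1 − (-1)/3^5)^(-1) · (1 − (1)/5^5)^(-1) · (1 − (-1)/7^5)^(-1) · (1 − (-1)/11^5)^(-1) = 5662435865625/5684292116992.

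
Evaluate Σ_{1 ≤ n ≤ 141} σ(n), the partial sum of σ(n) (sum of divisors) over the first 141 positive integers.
Σ_{n ≤ 141} σ(n) = 16399

Compute σ(n) for each 1 ≤ n ≤ 141: σ(1) = 1, σ(2) = 3, σ(3) = 4, σ(4) = 7, σ(5) = 6, σ(6) = 12, σ(7) = 8, σ(8) = 15, σ(9) = 13, σ(10) = 18, σ(11) = 12, σ(12) = 28, σ(13) = 14, σ(14) = 24, σ(15) = 24, σ(16) = 31, σ(17) = 18, σ(18) = 39, σ(19) = 20, σ(20) = 42, σ(21) = 32, σ(22) = 36, σ(23) = 24, σ(24) = 60, σ(25) = 31, σ(26) = 42, σ(27) = 40, σ(28) = 56, σ(29) = 30, σ(30) = 72, σ(31) = 32, σ(32) = 63, σ(33) = 48, σ(34) = 54, σ(35) = 48, σ(36) = 91, σ(37) = 38, σ(38) = 60, σ(39) = 56, σ(40) = 90, σ(41) = 42, σ(42) = 96, σ(43) = 44, σ(44) = 84, σ(45) = 78, σ(46) = 72, σ(47) = 48, σ(48) = 124, σ(49) = 57, σ(50) = 93, σ(51) = 72, σ(52) = 98, σ(53) = 54, σ(54) = 120, σ(55) = 72, σ(56) = 120, σ(57) = 80, σ(58) = 90, σ(59) = 60, σ(60) = 168, σ(61) = 62, σ(62) = 96, σ(63) = 104, σ(64) = 127, σ(65) = 84, σ(66) = 144, σ(67) = 68, σ(68) = 126, σ(69) = 96, σ(70) = 144, σ(71) = 72, σ(72) = 195, σ(73) = 74, σ(74) = 114, σ(75) = 124, σ(76) = 140, σ(77) = 96, σ(78) = 168, σ(79) = 80, σ(80) = 186, σ(81) = 121, σ(82) = 126, σ(83) = 84, σ(84) = 224, σ(85) = 108, σ(86) = 132, σ(87) = 120, σ(88) = 180, σ(89) = 90, σ(90) = 234, σ(91) = 112, σ(92) = 168, σ(93) = 128, σ(94) = 144, σ(95) = 120, σ(96) = 252, σ(97) = 98, σ(98) = 171, σ(99) = 156, σ(100) = 217, σ(101) = 102, σ(102) = 216, σ(103) = 104, σ(104) = 210, σ(105) = 192, σ(106) = 162, σ(107) = 108, σ(108) = 280, σ(109) = 110, σ(110) = 216, σ(111) = 152, σ(112) = 248, σ(113) = 114, σ(114) = 240, σ(115) = 144, σ(116) = 210, σ(117) = 182, σ(118) = 180, σ(119) = 144, σ(120) = 360, σ(121) = 133, σ(122) = 186, σ(123) = 168, σ(124) = 224, σ(125) = 156, σ(126) = 312, σ(127) = 128, σ(128) = 255, σ(129) = 176, σ(130) = 252, σ(131) = 132, σ(132) = 336, σ(133) = 160, σ(134) = 204, σ(135) = 240, σ(136) = 270, σ(137) = 138, σ(138) = 288, σ(139) = 140, σ(140) = 336, σ(141) = 192. Summing all 141 values: 16399. (Average order: Σ_{n ≤ x} σ(n) ~ (π²/12) x². For x = 141, (π²/12)·141² ≈ 16351.47.)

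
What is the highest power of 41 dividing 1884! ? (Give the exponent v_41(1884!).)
v_41(1884!) = 46

Legendre's formula: v_p(n!) = Σ_{k ≥ 1} ⌊n / p^k⌋. For p = 41, n = 1884, the terms are:
  ⌊1884/41^1⌋ = ⌊1884/41⌋ = 45
  ⌊1884/41^2⌋ = ⌊1884/1681⌋ = 1
(the next term ⌊1884/41^3⌋ = 0, terminating the sum). Summing: v_41(1884!) = 45 + 1 = 46.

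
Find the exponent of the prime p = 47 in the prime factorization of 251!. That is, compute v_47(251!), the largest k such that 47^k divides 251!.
v_47(251!) = 5

Legendre's formula: v_p(n!) = Σ_{k ≥ 1} ⌊n / p^k⌋. For p = 47, n = 251, the terms are:
  ⌊251/47^1⌋ = ⌊251/47⌋ = 5
(the next term ⌊251/47^2⌋ = 0, terminating the sum). Summing: v_47(251!) = 5 = 5.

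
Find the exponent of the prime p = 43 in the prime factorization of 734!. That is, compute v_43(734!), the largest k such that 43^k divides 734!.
v_43(734!) = 17

Legendre's formula: v_p(n!) = Σ_{k ≥ 1} ⌊n / p^k⌋. For p = 43, n = 734, the terms are:
  ⌊734/43^1⌋ = ⌊734/43⌋ = 17
(the next term ⌊734/43^2⌋ = 0, terminating the sum). Summing: v_43(734!) = 17 = 17.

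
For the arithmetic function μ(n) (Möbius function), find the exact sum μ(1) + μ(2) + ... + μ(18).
Σ_{n ≤ 18} μ(n) = -2

Compute μ(n) for each 1 ≤ n ≤ 18: μ(1) = 1, μ(2) = -1, μ(3) = -1, μ(4) = 0, μ(5) = -1, μ(6) = 1, μ(7) = -1, μ(8) = 0, μ(9) = 0, μ(10) = 1, μ(11) = -1, μ(12) = 0, μ(13) = -1, μ(14) = 1, μ(15) = 1, μ(16) = 0, μ(17) = -1, μ(18) = 0. Summing all 18 values: -2. (Mertens function M(x) = Σ_{n ≤ x} μ(n); on average M(x) should be small (PNT ⟺ M(x) = o(x)).)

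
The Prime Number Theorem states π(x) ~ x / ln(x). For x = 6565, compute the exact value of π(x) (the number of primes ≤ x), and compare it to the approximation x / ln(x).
π(6565) = 848;  x/ln(x) ≈ 746.91;  relative error ≈ 11.92%.

Directly count primes up to 6565: π(6565) = 848. The PNT approximation gives 6565/ln(6565) ≈ 6565/8.78951 ≈ 746.91. Relative error (π(x) − x/ln(x)) / π(x) ≈ 11.92%; the approximation is known to undercount slightly (Li(x) is a better estimate).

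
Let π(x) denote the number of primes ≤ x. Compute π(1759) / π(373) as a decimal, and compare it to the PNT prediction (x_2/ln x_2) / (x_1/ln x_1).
π(1759)/π(373) = 274/74 ≈ 3.7027;  PNT prediction ≈ 3.7370.

π(373) = 74 and π(1759) = 274, so π(1759)/π(373) ≈ 3.7027. The PNT-predicted ratio is (1759/ln(1759)) / (373/ln(373)) ≈ 3.7370. The two agree to within a few percent, as expected.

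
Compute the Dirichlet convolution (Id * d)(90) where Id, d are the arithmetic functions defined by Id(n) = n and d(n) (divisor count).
(Id * d)(90) = 504

Divisors of 90: [1, 2, 3, 5, 6, 9, 10, 15, 18, 30, 45, 90]. For each d | 90:
  d = 1: Id(1) · d(90/1) = 1 · 12 = 12
  d = 2: Id(2) · d(90/2) = 2 · 6 = 12
  d = 3: Id(3) · d(90/3) = 3 · 8 = 24
  d = 5: Id(5) · d(90/5) = 5 · 6 = 30
  d = 6: Id(6) · d(90/6) = 6 · 4 = 24
  d = 9: Id(9) · d(90/9) = 9 · 4 = 36
  d = 10: Id(10) · d(90/10) = 10 · 3 = 30
  d = 15: Id(15) · d(90/15) = 15 · 4 = 60
  d = 18: Id(18) · d(90/18) = 18 · 2 = 36
  d = 30: Id(30) · d(90/30) = 30 · 2 = 60
  d = 45: Id(45) · d(90/45) = 45 · 2 = 90
  d = 90: Id(90) · d(90/90) = 90 · 1 = 90
Summing: (Id * d)(90) = 12 + 12 + 24 + 30 + 24 + 36 + 30 + 60 + 36 + 60 + 90 + 90 = 504.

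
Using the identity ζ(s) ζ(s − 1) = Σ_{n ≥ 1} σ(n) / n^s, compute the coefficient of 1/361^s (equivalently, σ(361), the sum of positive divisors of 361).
σ(361) = 381

In the product (Σ m^0/m^s)(Σ k / k^s) = Σ (Σ_{d | n} d) / n^s, the coefficient of 1/n^s is σ(n) = Σ_{d | n} d. For n = 361, divisors are [1, 19, 361]; summing: σ(361) = 381.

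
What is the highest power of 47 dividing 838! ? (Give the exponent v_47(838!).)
v_47(838!) = 17

Legendre's formula: v_p(n!) = Σ_{k ≥ 1} ⌊n / p^k⌋. For p = 47, n = 838, the terms are:
  ⌊838/47^1⌋ = ⌊838/47⌋ = 17
(the next term ⌊838/47^2⌋ = 0, terminating the sum). Summing: v_47(838!) = 17 = 17.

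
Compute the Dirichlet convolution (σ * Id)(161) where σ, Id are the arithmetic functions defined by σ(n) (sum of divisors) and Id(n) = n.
(σ * Id)(161) = 705

Divisors of 161: [1, 7, 23, 161]. For each d | 161:
  d = 1: σ(1) · Id(161/1) = 1 · 161 = 161
  d = 7: σ(7) · Id(161/7) = 8 · 23 = 184
  d = 23: σ(23) · Id(161/23) = 24 · 7 = 168
  d = 161: σ(161) · Id(161/161) = 192 · 1 = 192
Summing: (σ * Id)(161) = 161 + 184 + 168 + 192 = 705.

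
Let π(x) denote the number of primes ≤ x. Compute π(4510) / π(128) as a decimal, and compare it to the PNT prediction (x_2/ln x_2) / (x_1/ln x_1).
π(4510)/π(128) = 611/31 ≈ 19.7097;  PNT prediction ≈ 20.3182.

π(128) = 31 and π(4510) = 611, so π(4510)/π(128) ≈ 19.7097. The PNT-predicted ratio is (4510/ln(4510)) / (128/ln(128)) ≈ 20.3182. The two agree to within a few percent, as expected.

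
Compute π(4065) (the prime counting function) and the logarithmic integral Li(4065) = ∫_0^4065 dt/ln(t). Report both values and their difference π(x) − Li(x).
π(4065) = 560;  Li(4065) ≈ 573.19;  π(x) − Li(x) ≈ -13.19.

Direct count of primes ≤ 4065 gives π(4065) = 560. Numerical evaluation of the logarithmic integral gives Li(4065) ≈ 573.19. The difference π(x) − Li(x) ≈ -13.19 is typically negative for small/moderate x (Li(x) overestimates), though Littlewood's theorem shows this sign changes infinitely often.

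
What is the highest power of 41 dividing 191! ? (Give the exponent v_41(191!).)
v_41(191!) = 4

Legendre's formula: v_p(n!) = Σ_{k ≥ 1} ⌊n / p^k⌋. For p = 41, n = 191, the terms are:
  ⌊191/41^1⌋ = ⌊191/41⌋ = 4
(the next term ⌊191/41^2⌋ = 0, terminating the sum). Summing: v_41(191!) = 4 = 4.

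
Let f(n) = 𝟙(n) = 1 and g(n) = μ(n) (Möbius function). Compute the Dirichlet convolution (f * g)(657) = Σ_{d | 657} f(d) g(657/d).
(𝟙 * μ)(657) = 0

Divisors of 657: [1, 3, 9, 73, 219, 657]. For each d | 657:
  d = 1: 𝟙(1) · μ(657/1) = 1 · 0 = 0
  d = 3: 𝟙(3) · μ(657/3) = 1 · 1 = 1
  d = 9: 𝟙(9) · μ(657/9) = 1 · -1 = -1
  d = 73: 𝟙(73) · μ(657/73) = 1 · 0 = 0
  d = 219: 𝟙(219) · μ(657/219) = 1 · -1 = -1
  d = 657: 𝟙(657) · μ(657/657) = 1 · 1 = 1
Summing: (𝟙 * μ)(657) = 0 + 1 + -1 + 0 + -1 + 1 = 0.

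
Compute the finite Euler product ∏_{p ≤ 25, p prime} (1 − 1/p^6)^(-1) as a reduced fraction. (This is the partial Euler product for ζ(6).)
∏ = 7921457489978054880231124911875/7786417203783354362865572118528

The primes p ≤ 25 are [2, 3, 5, 7, 11, 13, 17, 19, 23]. For each prime, (1 − 1/p^6)^(-1) = p^6 / (p^6 − 1). The product is (1 − 1/2^6)^(-1), (1 − 1/3^6)^(-1), (1 − 1/5^6)^(-1), (1 − 1/7^6)^(-1), (1 − 1/11^6)^(-1), (1 − 1/13^6)^(-1), (1 − 1/17^6)^(-1), (1 − 1/19^6)^(-1), (1 − 1/23^6)^(-1) = ∏ p^6 / (p^6 − 1) = 7921457489978054880231124911875/7786417203783354362865572118528.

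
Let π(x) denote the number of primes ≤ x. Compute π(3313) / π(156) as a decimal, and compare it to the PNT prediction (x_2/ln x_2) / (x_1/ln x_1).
π(3313)/π(156) = 466/36 ≈ 12.9444;  PNT prediction ≈ 13.2309.

π(156) = 36 and π(3313) = 466, so π(3313)/π(156) ≈ 12.9444. The PNT-predicted ratio is (3313/ln(3313)) / (156/ln(156)) ≈ 13.2309. The two agree to within a few percent, as expected.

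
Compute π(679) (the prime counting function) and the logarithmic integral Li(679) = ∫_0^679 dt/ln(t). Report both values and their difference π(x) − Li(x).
π(679) = 123;  Li(679) ≈ 129.88;  π(x) − Li(x) ≈ -6.88.

Direct count of primes ≤ 679 gives π(679) = 123. Numerical evaluation of the logarithmic integral gives Li(679) ≈ 129.88. The difference π(x) − Li(x) ≈ -6.88 is typically negative for small/moderate x (Li(x) overestimates), though Littlewood's theorem shows this sign changes infinitely often.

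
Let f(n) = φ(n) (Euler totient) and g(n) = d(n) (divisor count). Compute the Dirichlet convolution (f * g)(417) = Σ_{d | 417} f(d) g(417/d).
(φ * d)(417) = 560

Divisors of 417: [1, 3, 139, 417]. For each d | 417:
  d = 1: φ(1) · d(417/1) = 1 · 4 = 4
  d = 3: φ(3) · d(417/3) = 2 · 2 = 4
  d = 139: φ(139) · d(417/139) = 138 · 2 = 276
  d = 417: φ(417) · d(417/417) = 276 · 1 = 276
Summing: (φ * d)(417) = 4 + 4 + 276 + 276 = 560.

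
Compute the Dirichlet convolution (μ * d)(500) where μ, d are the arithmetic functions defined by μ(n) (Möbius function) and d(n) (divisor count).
(μ * d)(500) = 1

Divisors of 500: [1, 2, 4, 5, 10, 20, 25, 50, 100, 125, 250, 500]. For each d | 500:
  d = 1: μ(1) · d(500/1) = 1 · 12 = 12
  d = 2: μ(2) · d(500/2) = -1 · 8 = -8
  d = 4: μ(4) · d(500/4) = 0 · 4 = 0
  d = 5: μ(5) · d(500/5) = -1 · 9 = -9
  d = 10: μ(10) · d(500/10) = 1 · 6 = 6
  d = 20: μ(20) · d(500/20) = 0 · 3 = 0
  d = 25: μ(25) · d(500/25) = 0 · 6 = 0
  d = 50: μ(50) · d(500/50) = 0 · 4 = 0
  d = 100: μ(100) · d(500/100) = 0 · 2 = 0
  d = 125: μ(125) · d(500/125) = 0 · 3 = 0
  d = 250: μ(250) · d(500/250) = 0 · 2 = 0
  d = 500: μ(500) · d(500/500) = 0 · 1 = 0
Summing: (μ * d)(500) = 12 + -8 + 0 + -9 + 6 + 0 + 0 + 0 + 0 + 0 + 0 + 0 = 1.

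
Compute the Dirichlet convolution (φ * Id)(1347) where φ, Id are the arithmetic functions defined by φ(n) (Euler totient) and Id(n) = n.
(φ * Id)(1347) = 4485

Divisors of 1347: [1, 3, 449, 1347]. For each d | 1347:
  d = 1: φ(1) · Id(1347/1) = 1 · 1347 = 1347
  d = 3: φ(3) · Id(1347/3) = 2 · 449 = 898
  d = 449: φ(449) · Id(1347/449) = 448 · 3 = 1344
  d = 1347: φ(1347) · Id(1347/1347) = 896 · 1 = 896
Summing: (φ * Id)(1347) = 1347 + 898 + 1344 + 896 = 4485.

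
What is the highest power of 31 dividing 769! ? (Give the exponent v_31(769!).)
v_31(769!) = 24

Legendre's formula: v_p(n!) = Σ_{k ≥ 1} ⌊n / p^k⌋. For p = 31, n = 769, the terms are:
  ⌊769/31^1⌋ = ⌊769/31⌋ = 24
(the next term ⌊769/31^2⌋ = 0, terminating the sum). Summing: v_31(769!) = 24 = 24.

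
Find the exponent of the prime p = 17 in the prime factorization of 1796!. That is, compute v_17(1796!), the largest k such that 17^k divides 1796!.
v_17(1796!) = 111

Legendre's formula: v_p(n!) = Σ_{k ≥ 1} ⌊n / p^k⌋. For p = 17, n = 1796, the terms are:
  ⌊1796/17^1⌋ = ⌊1796/17⌋ = 105
  ⌊1796/17^2⌋ = ⌊1796/289⌋ = 6
(the next term ⌊1796/17^3⌋ = 0, terminating the sum). Summing: v_17(1796!) = 105 + 6 = 111.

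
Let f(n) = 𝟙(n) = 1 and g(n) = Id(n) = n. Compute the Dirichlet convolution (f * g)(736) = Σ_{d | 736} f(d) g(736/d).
(𝟙 * Id)(736) = 1512

Divisors of 736: [1, 2, 4, 8, 16, 23, 32, 46, 92, 184, 368, 736]. For each d | 736:
  d = 1: 𝟙(1) · Id(736/1) = 1 · 736 = 736
  d = 2: 𝟙(2) · Id(736/2) = 1 · 368 = 368
  d = 4: 𝟙(4) · Id(736/4) = 1 · 184 = 184
  d = 8: 𝟙(8) · Id(736/8) = 1 · 92 = 92
  d = 16: 𝟙(16) · Id(736/16) = 1 · 46 = 46
  d = 23: 𝟙(23) · Id(736/23) = 1 · 32 = 32
  d = 32: 𝟙(32) · Id(736/32) = 1 · 23 = 23
  d = 46: 𝟙(46) · Id(736/46) = 1 · 16 = 16
  d = 92: 𝟙(92) · Id(736/92) = 1 · 8 = 8
  d = 184: 𝟙(184) · Id(736/184) = 1 · 4 = 4
  d = 368: 𝟙(368) · Id(736/368) = 1 · 2 = 2
  d = 736: 𝟙(736) · Id(736/736) = 1 · 1 = 1
Summing: (𝟙 * Id)(736) = 736 + 368 + 184 + 92 + 46 + 32 + 23 + 16 + 8 + 4 + 2 + 1 = 1512.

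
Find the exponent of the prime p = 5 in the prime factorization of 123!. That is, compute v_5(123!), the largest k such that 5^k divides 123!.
v_5(123!) = 28

Legendre's formula: v_p(n!) = Σ_{k ≥ 1} ⌊n / p^k⌋. For p = 5, n = 123, the terms are:
  ⌊123/5^1⌋ = ⌊123/5⌋ = 24
  ⌊123/5^2⌋ = ⌊123/25⌋ = 4
(the next term ⌊123/5^3⌋ = 0, terminating the sum). Summing: v_5(123!) = 24 + 4 = 28.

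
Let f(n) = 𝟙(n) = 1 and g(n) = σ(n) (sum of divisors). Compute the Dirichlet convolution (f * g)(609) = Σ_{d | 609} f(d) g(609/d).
(𝟙 * σ)(609) = 1395

Divisors of 609: [1, 3, 7, 21, 29, 87, 203, 609]. For each d | 609:
  d = 1: 𝟙(1) · σ(609/1) = 1 · 960 = 960
  d = 3: 𝟙(3) · σ(609/3) = 1 · 240 = 240
  d = 7: 𝟙(7) · σ(609/7) = 1 · 120 = 120
  d = 21: 𝟙(21) · σ(609/21) = 1 · 30 = 30
  d = 29: 𝟙(29) · σ(609/29) = 1 · 32 = 32
  d = 87: 𝟙(87) · σ(609/87) = 1 · 8 = 8
  d = 203: 𝟙(203) · σ(609/203) = 1 · 4 = 4
  d = 609: 𝟙(609) · σ(609/609) = 1 · 1 = 1
Summing: (𝟙 * σ)(609) = 960 + 240 + 120 + 30 + 32 + 8 + 4 + 1 = 1395.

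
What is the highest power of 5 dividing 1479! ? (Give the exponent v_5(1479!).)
v_5(1479!) = 367

Legendre's formula: v_p(n!) = Σ_{k ≥ 1} ⌊n / p^k⌋. For p = 5, n = 1479, the terms are:
  ⌊1479/5^1⌋ = ⌊1479/5⌋ = 295
  ⌊1479/5^2⌋ = ⌊1479/25⌋ = 59
  ⌊1479/5^3⌋ = ⌊1479/125⌋ = 11
  ⌊1479/5^4⌋ = ⌊1479/625⌋ = 2
(the next term ⌊1479/5^5⌋ = 0, terminating the sum). Summing: v_5(1479!) = 295 + 59 + 11 + 2 = 367.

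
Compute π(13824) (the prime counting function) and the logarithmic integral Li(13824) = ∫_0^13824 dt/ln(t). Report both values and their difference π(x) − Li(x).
π(13824) = 1633;  Li(13824) ≈ 1653.81;  π(x) − Li(x) ≈ -20.81.

Direct count of primes ≤ 13824 gives π(13824) = 1633. Numerical evaluation of the logarithmic integral gives Li(13824) ≈ 1653.81. The difference π(x) − Li(x) ≈ -20.81 is typically negative for small/moderate x (Li(x) overestimates), though Littlewood's theorem shows this sign changes infinitely often.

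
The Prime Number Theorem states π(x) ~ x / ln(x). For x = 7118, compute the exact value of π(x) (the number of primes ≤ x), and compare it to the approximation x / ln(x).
π(7118) = 911;  x/ln(x) ≈ 802.45;  relative error ≈ 11.92%.

Directly count primes up to 7118: π(7118) = 911. The PNT approximation gives 7118/ln(7118) ≈ 7118/8.87038 ≈ 802.45. Relative error (π(x) − x/ln(x)) / π(x) ≈ 11.92%; the approximation is known to undercount slightly (Li(x) is a better estimate).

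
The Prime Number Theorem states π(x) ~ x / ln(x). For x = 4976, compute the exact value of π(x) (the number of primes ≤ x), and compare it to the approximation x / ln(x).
π(4976) = 666;  x/ln(x) ≈ 584.56;  relative error ≈ 12.23%.

Directly count primes up to 4976: π(4976) = 666. The PNT approximation gives 4976/ln(4976) ≈ 4976/8.51238 ≈ 584.56. Relative error (π(x) − x/ln(x)) / π(x) ≈ 12.23%; the approximation is known to undercount slightly (Li(x) is a better estimate).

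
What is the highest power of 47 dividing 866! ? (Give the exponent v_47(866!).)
v_47(866!) = 18

Legendre's formula: v_p(n!) = Σ_{k ≥ 1} ⌊n / p^k⌋. For p = 47, n = 866, the terms are:
  ⌊866/47^1⌋ = ⌊866/47⌋ = 18
(the next term ⌊866/47^2⌋ = 0, terminating the sum). Summing: v_47(866!) = 18 = 18.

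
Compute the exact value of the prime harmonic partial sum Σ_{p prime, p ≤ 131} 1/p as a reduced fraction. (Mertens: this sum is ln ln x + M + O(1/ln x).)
Σ 1/p = 980956909242278731029785409368357903506317057050081/525896479052627740771371797072411912900610967452630

π(131) = 32, so the primes ≤ 131 are [2, 3, 5, 7, 11, 13, 17, 19, 23, 29, 31, 37, 41, 43, 47, 53, 59, 61, 67, 71, 73, 79, 83, 89, 97, 101, 103, 107, 109, 113, 127, 131]. Summing 1/p over these primes: 980956909242278731029785409368357903506317057050081/525896479052627740771371797072411912900610967452630 ≈ 1.8653. Mertens estimate ln ln(131) + 0.2615 ≈ 1.8457.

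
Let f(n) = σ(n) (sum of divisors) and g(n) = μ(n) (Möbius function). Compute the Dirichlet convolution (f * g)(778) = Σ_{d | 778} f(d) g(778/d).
(σ * μ)(778) = 778

Divisors of 778: [1, 2, 389, 778]. For each d | 778:
  d = 1: σ(1) · μ(778/1) = 1 · 1 = 1
  d = 2: σ(2) · μ(778/2) = 3 · -1 = -3
  d = 389: σ(389) · μ(778/389) = 390 · -1 = -390
  d = 778: σ(778) · μ(778/778) = 1170 · 1 = 1170
Summing: (σ * μ)(778) = 1 + -3 + -390 + 1170 = 778.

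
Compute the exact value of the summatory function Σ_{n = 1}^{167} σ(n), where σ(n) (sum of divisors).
Σ_{n ≤ 167} σ(n) = 22875

Compute σ(n) for each 1 ≤ n ≤ 167: σ(1) = 1, σ(2) = 3, σ(3) = 4, σ(4) = 7, σ(5) = 6, σ(6) = 12, σ(7) = 8, σ(8) = 15, σ(9) = 13, σ(10) = 18, σ(11) = 12, σ(12) = 28, σ(13) = 14, σ(14) = 24, σ(15) = 24, σ(16) = 31, σ(17) = 18, σ(18) = 39, σ(19) = 20, σ(20) = 42, σ(21) = 32, σ(22) = 36, σ(23) = 24, σ(24) = 60, σ(25) = 31, σ(26) = 42, σ(27) = 40, σ(28) = 56, σ(29) = 30, σ(30) = 72, σ(31) = 32, σ(32) = 63, σ(33) = 48, σ(34) = 54, σ(35) = 48, σ(36) = 91, σ(37) = 38, σ(38) = 60, σ(39) = 56, σ(40) = 90, σ(41) = 42, σ(42) = 96, σ(43) = 44, σ(44) = 84, σ(45) = 78, σ(46) = 72, σ(47) = 48, σ(48) = 124, σ(49) = 57, σ(50) = 93, σ(51) = 72, σ(52) = 98, σ(53) = 54, σ(54) = 120, σ(55) = 72, σ(56) = 120, σ(57) = 80, σ(58) = 90, σ(59) = 60, σ(60) = 168, σ(61) = 62, σ(62) = 96, σ(63) = 104, σ(64) = 127, σ(65) = 84, σ(66) = 144, σ(67) = 68, σ(68) = 126, σ(69) = 96, σ(70) = 144, σ(71) = 72, σ(72) = 195, σ(73) = 74, σ(74) = 114, σ(75) = 124, σ(76) = 140, σ(77) = 96, σ(78) = 168, σ(79) = 80, σ(80) = 186, σ(81) = 121, σ(82) = 126, σ(83) = 84, σ(84) = 224, σ(85) = 108, σ(86) = 132, σ(87) = 120, σ(88) = 180, σ(89) = 90, σ(90) = 234, σ(91) = 112, σ(92) = 168, σ(93) = 128, σ(94) = 144, σ(95) = 120, σ(96) = 252, σ(97) = 98, σ(98) = 171, σ(99) = 156, σ(100) = 217, σ(101) = 102, σ(102) = 216, σ(103) = 104, σ(104) = 210, σ(105) = 192, σ(106) = 162, σ(107) = 108, σ(108) = 280, σ(109) = 110, σ(110) = 216, σ(111) = 152, σ(112) = 248, σ(113) = 114, σ(114) = 240, σ(115) = 144, σ(116) = 210, σ(117) = 182, σ(118) = 180, σ(119) = 144, σ(120) = 360, σ(121) = 133, σ(122) = 186, σ(123) = 168, σ(124) = 224, σ(125) = 156, σ(126) = 312, σ(127) = 128, σ(128) = 255, σ(129) = 176, σ(130) = 252, σ(131) = 132, σ(132) = 336, σ(133) = 160, σ(134) = 204, σ(135) = 240, σ(136) = 270, σ(137) = 138, σ(138) = 288, σ(139) = 140, σ(140) = 336, σ(141) = 192, σ(142) = 216, σ(143) = 168, σ(144) = 403, σ(145) = 180, σ(146) = 222, σ(147) = 228, σ(148) = 266, σ(149) = 150, σ(150) = 372, σ(151) = 152, σ(152) = 300, σ(153) = 234, σ(154) = 288, σ(155) = 192, σ(156) = 392, σ(157) = 158, σ(158) = 240, σ(159) = 216, σ(160) = 378, σ(161) = 192, σ(162) = 363, σ(163) = 164, σ(164) = 294, σ(165) = 288, σ(166) = 252, σ(167) = 168. Summing all 167 values: 22875. (Average order: Σ_{n ≤ x} σ(n) ~ (π²/12) x². For x = 167, (π²/12)·167² ≈ 22937.78.)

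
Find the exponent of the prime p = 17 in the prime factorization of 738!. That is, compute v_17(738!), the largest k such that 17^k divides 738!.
v_17(738!) = 45

Legendre's formula: v_p(n!) = Σ_{k ≥ 1} ⌊n / p^k⌋. For p = 17, n = 738, the terms are:
  ⌊738/17^1⌋ = ⌊738/17⌋ = 43
  ⌊738/17^2⌋ = ⌊738/289⌋ = 2
(the next term ⌊738/17^3⌋ = 0, terminating the sum). Summing: v_17(738!) = 43 + 2 = 45.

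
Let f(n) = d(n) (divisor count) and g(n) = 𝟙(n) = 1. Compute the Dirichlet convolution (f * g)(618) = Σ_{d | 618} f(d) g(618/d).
(d * 𝟙)(618) = 27

Divisors of 618: [1, 2, 3, 6, 103, 206, 309, 618]. For each d | 618:
  d = 1: d(1) · 𝟙(618/1) = 1 · 1 = 1
  d = 2: d(2) · 𝟙(618/2) = 2 · 1 = 2
  d = 3: d(3) · 𝟙(618/3) = 2 · 1 = 2
  d = 6: d(6) · 𝟙(618/6) = 4 · 1 = 4
  d = 103: d(103) · 𝟙(618/103) = 2 · 1 = 2
  d = 206: d(206) · 𝟙(618/206) = 4 · 1 = 4
  d = 309: d(309) · 𝟙(618/309) = 4 · 1 = 4
  d = 618: d(618) · 𝟙(618/618) = 8 · 1 = 8
Summing: (d * 𝟙)(618) = 1 + 2 + 2 + 4 + 2 + 4 + 4 + 8 = 27.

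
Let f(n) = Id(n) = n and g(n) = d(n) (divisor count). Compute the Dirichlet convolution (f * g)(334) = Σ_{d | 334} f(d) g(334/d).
(Id * d)(334) = 676

Divisors of 334: [1, 2, 167, 334]. For each d | 334:
  d = 1: Id(1) · d(334/1) = 1 · 4 = 4
  d = 2: Id(2) · d(334/2) = 2 · 2 = 4
  d = 167: Id(167) · d(334/167) = 167 · 2 = 334
  d = 334: Id(334) · d(334/334) = 334 · 1 = 334
Summing: (Id * d)(334) = 4 + 4 + 334 + 334 = 676.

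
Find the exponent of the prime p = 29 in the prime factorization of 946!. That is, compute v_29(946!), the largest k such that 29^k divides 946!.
v_29(946!) = 33

Legendre's formula: v_p(n!) = Σ_{k ≥ 1} ⌊n / p^k⌋. For p = 29, n = 946, the terms are:
  ⌊946/29^1⌋ = ⌊946/29⌋ = 32
  ⌊946/29^2⌋ = ⌊946/841⌋ = 1
(the next term ⌊946/29^3⌋ = 0, terminating the sum). Summing: v_29(946!) = 32 + 1 = 33.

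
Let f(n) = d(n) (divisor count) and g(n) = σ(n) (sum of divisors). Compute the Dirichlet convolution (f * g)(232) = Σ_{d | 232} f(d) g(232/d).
(d * σ)(232) = 1344

Divisors of 232: [1, 2, 4, 8, 29, 58, 116, 232]. For each d | 232:
  d = 1: d(1) · σ(232/1) = 1 · 450 = 450
  d = 2: d(2) · σ(232/2) = 2 · 210 = 420
  d = 4: d(4) · σ(232/4) = 3 · 90 = 270
  d = 8: d(8) · σ(232/8) = 4 · 30 = 120
  d = 29: d(29) · σ(232/29) = 2 · 15 = 30
  d = 58: d(58) · σ(232/58) = 4 · 7 = 28
  d = 116: d(116) · σ(232/116) = 6 · 3 = 18
  d = 232: d(232) · σ(232/232) = 8 · 1 = 8
Summing: (d * σ)(232) = 450 + 420 + 270 + 120 + 30 + 28 + 18 + 8 = 1344.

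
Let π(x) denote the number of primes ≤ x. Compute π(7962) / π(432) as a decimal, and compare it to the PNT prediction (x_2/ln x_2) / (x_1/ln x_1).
π(7962)/π(432) = 1005/83 ≈ 12.1084;  PNT prediction ≈ 12.4515.

π(432) = 83 and π(7962) = 1005, so π(7962)/π(432) ≈ 12.1084. The PNT-predicted ratio is (7962/ln(7962)) / (432/ln(432)) ≈ 12.4515. The two agree to within a few percent, as expected.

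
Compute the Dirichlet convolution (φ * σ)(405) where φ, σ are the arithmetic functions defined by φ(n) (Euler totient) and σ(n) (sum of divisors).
(φ * σ)(405) = 4050

Divisors of 405: [1, 3, 5, 9, 15, 27, 45, 81, 135, 405]. For each d | 405:
  d = 1: φ(1) · σ(405/1) = 1 · 726 = 726
  d = 3: φ(3) · σ(405/3) = 2 · 240 = 480
  d = 5: φ(5) · σ(405/5) = 4 · 121 = 484
  d = 9: φ(9) · σ(405/9) = 6 · 78 = 468
  d = 15: φ(15) · σ(405/15) = 8 · 40 = 320
  d = 27: φ(27) · σ(405/27) = 18 · 24 = 432
  d = 45: φ(45) · σ(405/45) = 24 · 13 = 312
  d = 81: φ(81) · σ(405/81) = 54 · 6 = 324
  d = 135: φ(135) · σ(405/135) = 72 · 4 = 288
  d = 405: φ(405) · σ(405/405) = 216 · 1 = 216
Summing: (φ * σ)(405) = 726 + 480 + 484 + 468 + 320 + 432 + 312 + 324 + 288 + 216 = 4050.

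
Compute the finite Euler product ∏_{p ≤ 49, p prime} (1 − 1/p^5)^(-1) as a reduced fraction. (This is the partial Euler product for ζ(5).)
∏ = 505807800965451248053830657783332590848273750176189703324931155978491/487794643941809531294334436783738741459341109492573787399981389578240

The primes p ≤ 49 are [2, 3, 5, 7, 11, 13, 17, 19, 23, 29, 31, 37, 41, 43, 47]. For each prime, (1 − 1/p^5)^(-1) = p^5 / (p^5 − 1). The product is (1 − 1/2^5)^(-1), (1 − 1/3^5)^(-1), (1 − 1/5^5)^(-1), (1 − 1/7^5)^(-1), (1 − 1/11^5)^(-1), (1 − 1/13^5)^(-1), (1 − 1/17^5)^(-1), (1 − 1/19^5)^(-1), (1 − 1/23^5)^(-1), (1 − 1/29^5)^(-1), (1 − 1/31^5)^(-1), (1 − 1/37^5)^(-1), (1 − 1/41^5)^(-1), (1 − 1/43^5)^(-1), (1 − 1/47^5)^(-1) = ∏ p^5 / (p^5 − 1) = 505807800965451248053830657783332590848273750176189703324931155978491/487794643941809531294334436783738741459341109492573787399981389578240.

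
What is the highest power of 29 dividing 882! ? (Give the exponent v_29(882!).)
v_29(882!) = 31

Legendre's formula: v_p(n!) = Σ_{k ≥ 1} ⌊n / p^k⌋. For p = 29, n = 882, the terms are:
  ⌊882/29^1⌋ = ⌊882/29⌋ = 30
  ⌊882/29^2⌋ = ⌊882/841⌋ = 1
(the next term ⌊882/29^3⌋ = 0, terminating the sum). Summing: v_29(882!) = 30 + 1 = 31.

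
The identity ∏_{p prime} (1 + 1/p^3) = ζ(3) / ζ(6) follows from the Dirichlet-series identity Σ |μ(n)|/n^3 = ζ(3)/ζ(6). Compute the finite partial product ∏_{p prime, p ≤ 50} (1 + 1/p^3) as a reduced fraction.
∏ = 8015182591485824614015950466842624/6783810016842653083409665472454505

The primes p ≤ 50 are [2, 3, 5, 7, 11, 13, 17, 19, 23, 29, 31, 37, 41, 43, 47]. For each, (1 + 1/p^3) = (p^3 + 1)/p^3. Multiplying these fractions over p ∈ [2, 3, 5, 7, 11, 13, 17, 19, 23, 29, 31, 37, 41, 43, 47] gives 8015182591485824614015950466842624/6783810016842653083409665472454505. (In the limit P → ∞ this tends to ζ(3)/ζ(6).)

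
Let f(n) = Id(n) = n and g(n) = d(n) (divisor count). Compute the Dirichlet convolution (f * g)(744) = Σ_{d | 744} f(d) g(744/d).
(Id * d)(744) = 4290

Divisors of 744: [1, 2, 3, 4, 6, 8, 12, 24, 31, 62, 93, 124, 186, 248, 372, 744]. For each d | 744:
  d = 1: Id(1) · d(744/1) = 1 · 16 = 16
  d = 2: Id(2) · d(744/2) = 2 · 12 = 24
  d = 3: Id(3) · d(744/3) = 3 · 8 = 24
  d = 4: Id(4) · d(744/4) = 4 · 8 = 32
  d = 6: Id(6) · d(744/6) = 6 · 6 = 36
  d = 8: Id(8) · d(744/8) = 8 · 4 = 32
  d = 12: Id(12) · d(744/12) = 12 · 4 = 48
  d = 24: Id(24) · d(744/24) = 24 · 2 = 48
  d = 31: Id(31) · d(744/31) = 31 · 8 = 248
  d = 62: Id(62) · d(744/62) = 62 · 6 = 372
  d = 93: Id(93) · d(744/93) = 93 · 4 = 372
  d = 124: Id(124) · d(744/124) = 124 · 4 = 496
  d = 186: Id(186) · d(744/186) = 186 · 3 = 558
  d = 248: Id(248) · d(744/248) = 248 · 2 = 496
  d = 372: Id(372) · d(744/372) = 372 · 2 = 744
  d = 744: Id(744) · d(744/744) = 744 · 1 = 744
Summing: (Id * d)(744) = 16 + 24 + 24 + 32 + 36 + 32 + 48 + 48 + 248 + 372 + 372 + 496 + 558 + 496 + 744 + 744 = 4290.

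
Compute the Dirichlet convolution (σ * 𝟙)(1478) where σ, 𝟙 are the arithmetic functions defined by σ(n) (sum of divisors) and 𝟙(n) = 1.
(σ * 𝟙)(1478) = 2964

Divisors of 1478: [1, 2, 739, 1478]. For each d | 1478:
  d = 1: σ(1) · 𝟙(1478/1) = 1 · 1 = 1
  d = 2: σ(2) · 𝟙(1478/2) = 3 · 1 = 3
  d = 739: σ(739) · 𝟙(1478/739) = 740 · 1 = 740
  d = 1478: σ(1478) · 𝟙(1478/1478) = 2220 · 1 = 2220
Summing: (σ * 𝟙)(1478) = 1 + 3 + 740 + 2220 = 2964.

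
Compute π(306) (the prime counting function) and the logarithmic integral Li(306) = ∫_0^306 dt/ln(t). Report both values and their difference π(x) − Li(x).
π(306) = 62;  Li(306) ≈ 69.38;  π(x) − Li(x) ≈ -7.38.

Direct count of primes ≤ 306 gives π(306) = 62. Numerical evaluation of the logarithmic integral gives Li(306) ≈ 69.38. The difference π(x) − Li(x) ≈ -7.38 is typically negative for small/moderate x (Li(x) overestimates), though Littlewood's theorem shows this sign changes infinitely often.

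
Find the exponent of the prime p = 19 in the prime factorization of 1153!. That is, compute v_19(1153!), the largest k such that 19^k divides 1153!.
v_19(1153!) = 63

Legendre's formula: v_p(n!) = Σ_{k ≥ 1} ⌊n / p^k⌋. For p = 19, n = 1153, the terms are:
  ⌊1153/19^1⌋ = ⌊1153/19⌋ = 60
  ⌊1153/19^2⌋ = ⌊1153/361⌋ = 3
(the next term ⌊1153/19^3⌋ = 0, terminating the sum). Summing: v_19(1153!) = 60 + 3 = 63.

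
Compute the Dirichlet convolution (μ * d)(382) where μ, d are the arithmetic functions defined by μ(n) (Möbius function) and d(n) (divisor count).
(μ * d)(382) = 1

Divisors of 382: [1, 2, 191, 382]. For each d | 382:
  d = 1: μ(1) · d(382/1) = 1 · 4 = 4
  d = 2: μ(2) · d(382/2) = -1 · 2 = -2
  d = 191: μ(191) · d(382/191) = -1 · 2 = -2
  d = 382: μ(382) · d(382/382) = 1 · 1 = 1
Summing: (μ * d)(382) = 4 + -2 + -2 + 1 = 1.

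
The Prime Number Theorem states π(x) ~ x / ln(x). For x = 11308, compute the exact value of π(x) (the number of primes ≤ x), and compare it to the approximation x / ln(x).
π(11308) = 1366;  x/ln(x) ≈ 1211.58;  relative error ≈ 11.30%.

Directly count primes up to 11308: π(11308) = 1366. The PNT approximation gives 11308/ln(11308) ≈ 11308/9.33327 ≈ 1211.58. Relative error (π(x) − x/ln(x)) / π(x) ≈ 11.30%; the approximation is known to undercount slightly (Li(x) is a better estimate).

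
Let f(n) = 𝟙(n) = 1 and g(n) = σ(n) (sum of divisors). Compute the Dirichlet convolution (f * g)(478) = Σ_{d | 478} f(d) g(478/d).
(𝟙 * σ)(478) = 964

Divisors of 478: [1, 2, 239, 478]. For each d | 478:
  d = 1: 𝟙(1) · σ(478/1) = 1 · 720 = 720
  d = 2: 𝟙(2) · σ(478/2) = 1 · 240 = 240
  d = 239: 𝟙(239) · σ(478/239) = 1 · 3 = 3
  d = 478: 𝟙(478) · σ(478/478) = 1 · 1 = 1
Summing: (𝟙 * σ)(478) = 720 + 240 + 3 + 1 = 964.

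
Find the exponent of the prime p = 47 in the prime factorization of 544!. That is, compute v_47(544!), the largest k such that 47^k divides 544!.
v_47(544!) = 11

Legendre's formula: v_p(n!) = Σ_{k ≥ 1} ⌊n / p^k⌋. For p = 47, n = 544, the terms are:
  ⌊544/47^1⌋ = ⌊544/47⌋ = 11
(the next term ⌊544/47^2⌋ = 0, terminating the sum). Summing: v_47(544!) = 11 = 11.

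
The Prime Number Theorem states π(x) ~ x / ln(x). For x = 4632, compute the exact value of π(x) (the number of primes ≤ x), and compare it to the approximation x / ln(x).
π(4632) = 624;  x/ln(x) ≈ 548.77;  relative error ≈ 12.06%.

Directly count primes up to 4632: π(4632) = 624. The PNT approximation gives 4632/ln(4632) ≈ 4632/8.44074 ≈ 548.77. Relative error (π(x) − x/ln(x)) / π(x) ≈ 12.06%; the approximation is known to undercount slightly (Li(x) is a better estimate).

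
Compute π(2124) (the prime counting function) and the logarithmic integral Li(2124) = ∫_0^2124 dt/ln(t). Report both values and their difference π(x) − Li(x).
π(2124) = 319;  Li(2124) ≈ 331.06;  π(x) − Li(x) ≈ -12.06.

Direct count of primes ≤ 2124 gives π(2124) = 319. Numerical evaluation of the logarithmic integral gives Li(2124) ≈ 331.06. The difference π(x) − Li(x) ≈ -12.06 is typically negative for small/moderate x (Li(x) overestimates), though Littlewood's theorem shows this sign changes infinitely often.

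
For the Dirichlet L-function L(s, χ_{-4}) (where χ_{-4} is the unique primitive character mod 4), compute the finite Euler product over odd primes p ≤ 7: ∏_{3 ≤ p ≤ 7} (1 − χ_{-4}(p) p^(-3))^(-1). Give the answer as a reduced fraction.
∏ = 165375/170624

The odd primes p ≤ 7 are [3, 5, 7]. For each, χ(p) = 1 if p ≡ 1 mod 4, χ(p) = −1 if p ≡ 3 mod 4. Taking (1 − χ(p)/p^3)^(-1) = p^3/(p^3 − χ(p)): (1 − (-1)/3^3)^(-1) · (1 − (1)/5^3)^(-1) · (1 − (-1)/7^3)^(-1) = 165375/170624.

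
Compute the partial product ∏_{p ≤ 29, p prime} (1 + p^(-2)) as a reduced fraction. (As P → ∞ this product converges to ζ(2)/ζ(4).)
∏ = 98543133200000/65309612248881

The primes p ≤ 29 are [2, 3, 5, 7, 11, 13, 17, 19, 23, 29]. For each, (1 + 1/p^2) = (p^2 + 1)/p^2. Multiplying these fractions over p ∈ [2, 3, 5, 7, 11, 13, 17, 19, 23, 29] gives 98543133200000/65309612248881. (In the limit P → ∞ this tends to ζ(2)/ζ(4).)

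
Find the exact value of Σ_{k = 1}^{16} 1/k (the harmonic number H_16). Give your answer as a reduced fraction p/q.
H_16 = 2436559/720720

Direct summation: H_16 = 1 + 1/2 + ... + 1/16. The least common denominator is lcm(1, ..., 16) = 720720; over this denominator the numerator is 720720 + 360360 + 240240 + 180180 + 144144 + 120120 + 102960 + 90090 + 80080 + 72072 + 65520 + 60060 + 55440 + 51480 + 48048 + 45045 = 2436559, so H_16 = 2436559/720720 (already in lowest terms) ≈ 3.38073. (The PNT-adjacent estimate ln(16) + γ ≈ 3.34980 matches within O(1/n).)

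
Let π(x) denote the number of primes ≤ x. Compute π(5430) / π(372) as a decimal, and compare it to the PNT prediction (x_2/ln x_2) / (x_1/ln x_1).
π(5430)/π(372) = 716/73 ≈ 9.8082;  PNT prediction ≈ 10.0465.

π(372) = 73 and π(5430) = 716, so π(5430)/π(372) ≈ 9.8082. The PNT-predicted ratio is (5430/ln(5430)) / (372/ln(372)) ≈ 10.0465. The two agree to within a few percent, as expected.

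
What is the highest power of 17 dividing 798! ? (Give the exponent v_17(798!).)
v_17(798!) = 48

Legendre's formula: v_p(n!) = Σ_{k ≥ 1} ⌊n / p^k⌋. For p = 17, n = 798, the terms are:
  ⌊798/17^1⌋ = ⌊798/17⌋ = 46
  ⌊798/17^2⌋ = ⌊798/289⌋ = 2
(the next term ⌊798/17^3⌋ = 0, terminating the sum). Summing: v_17(798!) = 46 + 2 = 48.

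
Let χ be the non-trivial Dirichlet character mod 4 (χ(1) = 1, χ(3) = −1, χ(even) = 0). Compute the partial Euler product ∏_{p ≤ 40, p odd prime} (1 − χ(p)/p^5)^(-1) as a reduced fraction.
∏ = 36434162976122653852428171915209665920933190877591375/36574689167094305070442169349729960875390257302863872

The odd primes p ≤ 40 are [3, 5, 7, 11, 13, 17, 19, 23, 29, 31, 37]. For each, χ(p) = 1 if p ≡ 1 mod 4, χ(p) = −1 if p ≡ 3 mod 4. Taking (1 − χ(p)/p^5)^(-1) = p^5/(p^5 − χ(p)): (1 − (-1)/3^5)^(-1) · (1 − (1)/5^5)^(-1) · (1 − (-1)/7^5)^(-1) · (1 − (-1)/11^5)^(-1) · (1 − (1)/13^5)^(-1) · (1 − (1)/17^5)^(-1) · (1 − (-1)/19^5)^(-1) · (1 − (-1)/23^5)^(-1) · (1 − (1)/29^5)^(-1) · (1 − (-1)/31^5)^(-1) · (1 − (1)/37^5)^(-1) = 36434162976122653852428171915209665920933190877591375/36574689167094305070442169349729960875390257302863872.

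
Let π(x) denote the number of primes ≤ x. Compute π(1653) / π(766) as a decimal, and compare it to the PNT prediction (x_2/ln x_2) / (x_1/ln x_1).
π(1653)/π(766) = 259/135 ≈ 1.9185;  PNT prediction ≈ 1.9340.

π(766) = 135 and π(1653) = 259, so π(1653)/π(766) ≈ 1.9185. The PNT-predicted ratio is (1653/ln(1653)) / (766/ln(766)) ≈ 1.9340. The two agree to within a few percent, as expected.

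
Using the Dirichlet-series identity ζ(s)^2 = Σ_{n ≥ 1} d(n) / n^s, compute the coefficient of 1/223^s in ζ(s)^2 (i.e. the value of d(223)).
d(223) = 2

ζ(s)^2 = (Σ 1/m^s)(Σ 1/k^s). The coefficient of 1/n^s in the product is the number of ordered pairs (m, k) with mk = n, which equals d(n). For n = 223, divisors are [1, 223], so d(223) = 2.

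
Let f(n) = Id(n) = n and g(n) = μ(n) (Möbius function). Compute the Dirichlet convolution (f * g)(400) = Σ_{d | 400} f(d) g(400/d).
(Id * μ)(400) = 160

Divisors of 400: [1, 2, 4, 5, 8, 10, 16, 20, 25, 40, 50, 80, 100, 200, 400]. For each d | 400:
  d = 1: Id(1) · μ(400/1) = 1 · 0 = 0
  d = 2: Id(2) · μ(400/2) = 2 · 0 = 0
  d = 4: Id(4) · μ(400/4) = 4 · 0 = 0
  d = 5: Id(5) · μ(400/5) = 5 · 0 = 0
  d = 8: Id(8) · μ(400/8) = 8 · 0 = 0
  d = 10: Id(10) · μ(400/10) = 10 · 0 = 0
  d = 16: Id(16) · μ(400/16) = 16 · 0 = 0
  d = 20: Id(20) · μ(400/20) = 20 · 0 = 0
  d = 25: Id(25) · μ(400/25) = 25 · 0 = 0
  d = 40: Id(40) · μ(400/40) = 40 · 1 = 40
  d = 50: Id(50) · μ(400/50) = 50 · 0 = 0
  d = 80: Id(80) · μ(400/80) = 80 · -1 = -80
  d = 100: Id(100) · μ(400/100) = 100 · 0 = 0
  d = 200: Id(200) · μ(400/200) = 200 · -1 = -200
  d = 400: Id(400) · μ(400/400) = 400 · 1 = 400
Summing: (Id * μ)(400) = 0 + 0 + 0 + 0 + 0 + 0 + 0 + 0 + 0 + 40 + 0 + -80 + 0 + -200 + 400 = 160.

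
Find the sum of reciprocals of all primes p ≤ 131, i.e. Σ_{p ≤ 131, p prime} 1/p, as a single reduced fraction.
Σ 1/p = 980956909242278731029785409368357903506317057050081/525896479052627740771371797072411912900610967452630

π(131) = 32, so the primes ≤ 131 are [2, 3, 5, 7, 11, 13, 17, 19, 23, 29, 31, 37, 41, 43, 47, 53, 59, 61, 67, 71, 73, 79, 83, 89, 97, 101, 103, 107, 109, 113, 127, 131]. Summing 1/p over these primes: 980956909242278731029785409368357903506317057050081/525896479052627740771371797072411912900610967452630 ≈ 1.8653. Mertens estimate ln ln(131) + 0.2615 ≈ 1.8457.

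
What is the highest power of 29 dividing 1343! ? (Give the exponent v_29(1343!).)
v_29(1343!) = 47

Legendre's formula: v_p(n!) = Σ_{k ≥ 1} ⌊n / p^k⌋. For p = 29, n = 1343, the terms are:
  ⌊1343/29^1⌋ = ⌊1343/29⌋ = 46
  ⌊1343/29^2⌋ = ⌊1343/841⌋ = 1
(the next term ⌊1343/29^3⌋ = 0, terminating the sum). Summing: v_29(1343!) = 46 + 1 = 47.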